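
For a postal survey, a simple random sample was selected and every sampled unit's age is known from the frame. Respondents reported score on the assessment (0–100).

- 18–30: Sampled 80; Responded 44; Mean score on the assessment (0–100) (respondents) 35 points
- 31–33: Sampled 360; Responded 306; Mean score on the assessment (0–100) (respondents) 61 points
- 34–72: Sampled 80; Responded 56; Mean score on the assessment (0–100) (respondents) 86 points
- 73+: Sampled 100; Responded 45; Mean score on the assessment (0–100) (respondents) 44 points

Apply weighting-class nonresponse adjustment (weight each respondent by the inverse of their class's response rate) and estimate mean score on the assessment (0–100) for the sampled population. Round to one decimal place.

Class response rates: 18–30 44/80 = 55%, 31–33 306/360 = 85%, 34–72 56/80 = 70%, 73+ 45/100 = 45%.
Inverse-response-rate weighting restores each class to its sampled count, so class totals weight by n_sampled:
  18–30: 80 × 35 = 2800
  31–33: 360 × 61 = 21,960
  34–72: 80 × 86 = 6880
  73+: 100 × 44 = 4400
Adjusted estimate = 36,040 / 620 = 58.129 → 58.1.

58.1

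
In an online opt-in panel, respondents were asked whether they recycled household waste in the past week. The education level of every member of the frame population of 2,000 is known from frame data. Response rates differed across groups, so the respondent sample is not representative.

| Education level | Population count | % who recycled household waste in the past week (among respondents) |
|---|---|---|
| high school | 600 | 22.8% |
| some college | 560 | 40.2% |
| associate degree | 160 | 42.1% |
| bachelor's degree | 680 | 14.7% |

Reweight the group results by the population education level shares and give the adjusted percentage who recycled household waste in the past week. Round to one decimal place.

Weight each group's respondent value by its population share:
  high school: (600/2,000) × 22.8 = 6.84
  some college: (560/2,000) × 40.2 = 11.256
  associate degree: (160/2,000) × 42.1 = 3.368
  bachelor's degree: (680/2,000) × 14.7 = 4.998
Post-stratified estimate = 26.462 → 26.5%.

26.5%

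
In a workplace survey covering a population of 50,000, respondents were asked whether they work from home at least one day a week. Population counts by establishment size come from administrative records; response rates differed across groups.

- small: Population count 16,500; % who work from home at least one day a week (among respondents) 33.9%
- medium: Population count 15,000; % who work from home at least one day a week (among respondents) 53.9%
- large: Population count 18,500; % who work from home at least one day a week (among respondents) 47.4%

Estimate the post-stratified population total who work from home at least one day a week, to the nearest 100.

Estimated count per cell = population count × respondent percentage:
  small: 16,500 × 33.9% = 5593.5
  medium: 15,000 × 53.9% = 8085
  large: 18,500 × 47.4% = 8769
Estimated total = 22447.5 → 22,400.

22,400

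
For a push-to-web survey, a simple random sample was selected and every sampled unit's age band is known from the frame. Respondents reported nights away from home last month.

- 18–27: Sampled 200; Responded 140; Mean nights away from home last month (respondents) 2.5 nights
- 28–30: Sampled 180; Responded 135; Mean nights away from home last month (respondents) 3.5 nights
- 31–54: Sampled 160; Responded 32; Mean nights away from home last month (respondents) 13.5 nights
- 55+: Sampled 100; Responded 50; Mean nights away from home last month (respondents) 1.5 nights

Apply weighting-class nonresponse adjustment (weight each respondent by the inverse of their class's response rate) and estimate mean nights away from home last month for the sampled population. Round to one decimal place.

5.4

Class response rates: 18–27 140/200 = 70%, 28–30 135/180 = 75%, 31–54 32/160 = 20%, 55+ 50/100 = 50%.
Each respondent's weight = sampled/responded in their class; summing within a class gives n_sampled, so:
  18–27: 200 × 2.5 = 500
  28–30: 180 × 3.5 = 630
  31–54: 160 × 13.5 = 2160
  55+: 100 × 1.5 = 150
Adjusted estimate = 3440 / 640 = 5.375 → 5.4.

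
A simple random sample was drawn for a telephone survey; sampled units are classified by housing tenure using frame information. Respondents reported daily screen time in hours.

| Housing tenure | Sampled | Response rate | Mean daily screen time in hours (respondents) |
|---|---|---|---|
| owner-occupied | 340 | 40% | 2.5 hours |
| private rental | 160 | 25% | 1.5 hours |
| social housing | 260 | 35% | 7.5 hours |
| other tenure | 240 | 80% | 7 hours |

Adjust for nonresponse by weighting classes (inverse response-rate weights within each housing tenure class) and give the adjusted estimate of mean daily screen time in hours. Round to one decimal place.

4.7

With weight = n_sampled/n_responded per class, the weighted class total is n_sampled:
  owner-occupied: 340 × 2.5 = 850
  private rental: 160 × 1.5 = 240
  social housing: 260 × 7.5 = 1950
  other tenure: 240 × 7 = 1680
Adjusted estimate = 4720 / 1,000 = 4.72 → 4.7.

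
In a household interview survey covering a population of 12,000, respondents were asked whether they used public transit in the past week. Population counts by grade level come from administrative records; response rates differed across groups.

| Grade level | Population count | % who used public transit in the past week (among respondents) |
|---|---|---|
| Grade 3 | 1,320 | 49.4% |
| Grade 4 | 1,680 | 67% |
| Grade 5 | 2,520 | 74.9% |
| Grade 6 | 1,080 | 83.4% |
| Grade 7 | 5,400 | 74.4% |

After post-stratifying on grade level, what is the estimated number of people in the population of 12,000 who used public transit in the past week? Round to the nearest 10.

8,580

Apply each group's respondent rate to its population count:
  Grade 3: 1,320 × 49.4% = 652.08
  Grade 4: 1,680 × 67% = 1125.6
  Grade 5: 2,520 × 74.9% = 1887.48
  Grade 6: 1,080 × 83.4% = 900.72
  Grade 7: 5,400 × 74.4% = 4017.6
Estimated total = 8583.48 → 8,580.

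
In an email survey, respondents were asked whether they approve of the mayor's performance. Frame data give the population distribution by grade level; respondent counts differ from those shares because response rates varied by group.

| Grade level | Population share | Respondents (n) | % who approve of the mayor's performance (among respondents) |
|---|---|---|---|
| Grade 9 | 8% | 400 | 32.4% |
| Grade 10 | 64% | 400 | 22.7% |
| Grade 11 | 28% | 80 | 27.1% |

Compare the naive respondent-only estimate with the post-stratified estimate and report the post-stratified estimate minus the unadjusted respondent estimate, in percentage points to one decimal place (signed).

-2.8 percentage points

Naive respondent-only estimate (weights = respondent counts):
  (400/880)×32.4 + (400/880)×22.7 + (80/880)×27.1 = 27.5091%
Post-stratified estimate weights by population shares:
  0.08×32.4 + 0.64×22.7 + 0.28×27.1 = 24.708%
Difference = 24.708 − 27.5091 = -2.8011 pp.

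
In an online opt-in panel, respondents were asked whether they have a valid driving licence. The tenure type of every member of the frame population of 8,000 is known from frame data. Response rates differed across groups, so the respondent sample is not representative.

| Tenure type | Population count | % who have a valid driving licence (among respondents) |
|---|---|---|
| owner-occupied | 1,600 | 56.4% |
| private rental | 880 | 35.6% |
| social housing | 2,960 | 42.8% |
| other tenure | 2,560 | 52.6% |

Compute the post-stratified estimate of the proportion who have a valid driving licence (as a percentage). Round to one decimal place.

Reweight to the known tenure type distribution:
  owner-occupied: (1,600/8,000) × 56.4 = 11.28
  private rental: (880/8,000) × 35.6 = 3.916
  social housing: (2,960/8,000) × 42.8 = 15.836
  other tenure: (2,560/8,000) × 52.6 = 16.832
Post-stratified estimate = 47.864 → 47.9%.

47.9%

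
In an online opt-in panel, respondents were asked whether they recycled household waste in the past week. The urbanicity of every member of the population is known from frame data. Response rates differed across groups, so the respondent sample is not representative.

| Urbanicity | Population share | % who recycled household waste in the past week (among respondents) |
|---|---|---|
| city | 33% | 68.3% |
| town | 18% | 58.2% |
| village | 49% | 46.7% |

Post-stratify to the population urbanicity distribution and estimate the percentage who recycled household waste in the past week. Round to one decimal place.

Each cell contributes population-share × respondent value:
  city: 0.33 × 68.3 = 22.539
  town: 0.18 × 58.2 = 10.476
  village: 0.49 × 46.7 = 22.883
Post-stratified estimate = 55.898 → 55.9%.

55.9%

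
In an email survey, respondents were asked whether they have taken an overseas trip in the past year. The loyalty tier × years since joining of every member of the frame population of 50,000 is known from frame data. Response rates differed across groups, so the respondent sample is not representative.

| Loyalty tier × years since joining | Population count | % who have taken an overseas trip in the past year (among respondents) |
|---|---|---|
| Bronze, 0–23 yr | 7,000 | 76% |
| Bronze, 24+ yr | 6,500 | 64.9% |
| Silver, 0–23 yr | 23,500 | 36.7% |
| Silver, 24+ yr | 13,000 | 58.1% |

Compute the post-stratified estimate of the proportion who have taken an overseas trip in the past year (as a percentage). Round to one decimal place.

Reweight to the known loyalty tier × years since joining distribution:
  Bronze, 0–23 yr: (7,000/50,000) × 76 = 10.64
  Bronze, 24+ yr: (6,500/50,000) × 64.9 = 8.437
  Silver, 0–23 yr: (23,500/50,000) × 36.7 = 17.249
  Silver, 24+ yr: (13,000/50,000) × 58.1 = 15.106
Post-stratified estimate = 51.432 → 51.4%.

51.4%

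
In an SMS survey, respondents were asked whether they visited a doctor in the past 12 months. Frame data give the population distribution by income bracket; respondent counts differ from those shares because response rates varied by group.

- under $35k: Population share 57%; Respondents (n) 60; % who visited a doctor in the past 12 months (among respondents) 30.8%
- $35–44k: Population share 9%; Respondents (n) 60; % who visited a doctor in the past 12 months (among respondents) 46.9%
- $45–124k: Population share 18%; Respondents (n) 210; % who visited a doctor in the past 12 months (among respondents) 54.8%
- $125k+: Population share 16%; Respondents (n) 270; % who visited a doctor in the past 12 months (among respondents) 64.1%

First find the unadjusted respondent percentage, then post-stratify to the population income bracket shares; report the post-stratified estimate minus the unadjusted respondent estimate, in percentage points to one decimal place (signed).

-13.9 percentage points

Unadjusted (pooled respondent) estimate weights by respondent counts:
  (60/600)×30.8 + (60/600)×46.9 + (210/600)×54.8 + (270/600)×64.1 = 55.795%
Reweighting by population income bracket shares:
  0.57×30.8 + 0.09×46.9 + 0.18×54.8 + 0.16×64.1 = 41.897%
Difference = 41.897 − 55.795 = -13.898 pp.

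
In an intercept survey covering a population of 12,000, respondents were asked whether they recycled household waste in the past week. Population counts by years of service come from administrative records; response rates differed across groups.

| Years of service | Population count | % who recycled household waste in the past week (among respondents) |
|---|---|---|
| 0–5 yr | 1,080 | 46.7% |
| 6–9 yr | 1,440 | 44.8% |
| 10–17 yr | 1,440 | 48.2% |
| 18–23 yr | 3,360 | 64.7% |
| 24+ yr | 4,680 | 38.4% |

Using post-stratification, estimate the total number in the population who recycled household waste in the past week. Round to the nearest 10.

Apply each group's respondent rate to its population count:
  0–5 yr: 1,080 × 46.7% = 504.36
  6–9 yr: 1,440 × 44.8% = 645.12
  10–17 yr: 1,440 × 48.2% = 694.08
  18–23 yr: 3,360 × 64.7% = 2173.92
  24+ yr: 4,680 × 38.4% = 1797.12
Estimated total = 5814.6 → 5,810.

5,810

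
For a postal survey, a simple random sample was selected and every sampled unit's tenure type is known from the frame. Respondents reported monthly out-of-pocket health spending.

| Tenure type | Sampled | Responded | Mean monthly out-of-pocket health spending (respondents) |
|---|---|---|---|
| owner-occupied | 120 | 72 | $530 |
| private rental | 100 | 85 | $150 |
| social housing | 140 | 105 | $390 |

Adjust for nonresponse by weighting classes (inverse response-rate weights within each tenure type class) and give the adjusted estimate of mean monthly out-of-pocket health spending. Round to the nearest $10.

$370

Response rates by class: owner-occupied 72/120 = 60%, private rental 85/100 = 85%, social housing 105/140 = 75%.
With weight = n_sampled/n_responded per class, the weighted class total is n_sampled:
  owner-occupied: 120 × 530 = 63,600
  private rental: 100 × 150 = 15,000
  social housing: 140 × 390 = 54,600
Adjusted estimate = 133,200 / 360 = 370 → $370.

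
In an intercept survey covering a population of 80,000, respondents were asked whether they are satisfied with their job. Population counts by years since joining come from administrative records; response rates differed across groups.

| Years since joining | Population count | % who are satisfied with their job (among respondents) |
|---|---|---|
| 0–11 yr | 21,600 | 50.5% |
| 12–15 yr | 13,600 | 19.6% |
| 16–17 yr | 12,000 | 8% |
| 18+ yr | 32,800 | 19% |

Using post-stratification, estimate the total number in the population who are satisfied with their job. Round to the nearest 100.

Apply each group's respondent rate to its population count:
  0–11 yr: 21,600 × 50.5% = 10,908
  12–15 yr: 13,600 × 19.6% = 2665.6
  16–17 yr: 12,000 × 8% = 960
  18+ yr: 32,800 × 19% = 6232
Estimated total = 20765.6 → 20,800.

20,800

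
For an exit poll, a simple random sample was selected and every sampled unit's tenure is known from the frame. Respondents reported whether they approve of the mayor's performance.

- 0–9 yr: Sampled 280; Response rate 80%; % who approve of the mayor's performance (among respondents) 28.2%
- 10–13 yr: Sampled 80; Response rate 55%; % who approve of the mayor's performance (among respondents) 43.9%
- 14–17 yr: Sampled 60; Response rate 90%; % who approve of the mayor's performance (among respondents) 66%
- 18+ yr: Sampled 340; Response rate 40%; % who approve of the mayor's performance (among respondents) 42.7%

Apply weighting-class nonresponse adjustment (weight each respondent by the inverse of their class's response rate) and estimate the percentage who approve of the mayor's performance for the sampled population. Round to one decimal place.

Weighting each respondent by the inverse class response rate inflates each class back to its sampled size, so the class weight is n_sampled:
  0–9 yr: 280 × 28.2 = 7896
  10–13 yr: 80 × 43.9 = 3512
  14–17 yr: 60 × 66 = 3960
  18+ yr: 340 × 42.7 = 14518
Adjusted estimate = 29,886 / 760 = 39.3237 → 39.3%.

39.3%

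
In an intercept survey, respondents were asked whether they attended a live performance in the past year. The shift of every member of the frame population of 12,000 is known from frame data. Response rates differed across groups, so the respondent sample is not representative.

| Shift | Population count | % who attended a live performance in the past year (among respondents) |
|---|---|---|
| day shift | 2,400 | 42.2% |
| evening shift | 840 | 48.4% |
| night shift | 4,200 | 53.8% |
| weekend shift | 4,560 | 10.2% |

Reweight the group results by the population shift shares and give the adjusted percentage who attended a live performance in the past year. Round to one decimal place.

34.5%

Each cell contributes population-share × respondent value:
  day shift: (2,400/12,000) × 42.2 = 8.44
  evening shift: (840/12,000) × 48.4 = 3.388
  night shift: (4,200/12,000) × 53.8 = 18.83
  weekend shift: (4,560/12,000) × 10.2 = 3.876
Post-stratified estimate = 34.534 → 34.5%.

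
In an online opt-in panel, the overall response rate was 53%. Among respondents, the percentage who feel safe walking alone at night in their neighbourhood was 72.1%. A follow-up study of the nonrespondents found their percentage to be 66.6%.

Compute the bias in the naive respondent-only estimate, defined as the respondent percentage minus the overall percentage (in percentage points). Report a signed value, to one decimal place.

Nonresponse fraction = 1 − 0.53 = 0.47.
Bias = (nonresponse fraction) × (respondent percentage − nonrespondent percentage)
     = 0.47 × (72.1 − 66.6) = 0.47 × 5.5 = 2.585.

+2.6 percentage points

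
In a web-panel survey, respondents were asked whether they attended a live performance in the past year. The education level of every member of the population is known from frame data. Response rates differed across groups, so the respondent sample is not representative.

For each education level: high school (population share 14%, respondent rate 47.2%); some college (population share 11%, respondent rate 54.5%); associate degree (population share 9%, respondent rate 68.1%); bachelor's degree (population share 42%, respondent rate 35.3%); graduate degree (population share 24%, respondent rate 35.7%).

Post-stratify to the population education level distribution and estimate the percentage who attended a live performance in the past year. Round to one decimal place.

Each cell contributes population-share × respondent value:
  high school: 0.14 × 47.2 = 6.608
  some college: 0.11 × 54.5 = 5.995
  associate degree: 0.09 × 68.1 = 6.129
  bachelor's degree: 0.42 × 35.3 = 14.826
  graduate degree: 0.24 × 35.7 = 8.568
Post-stratified estimate = 42.126 → 42.1%.

42.1%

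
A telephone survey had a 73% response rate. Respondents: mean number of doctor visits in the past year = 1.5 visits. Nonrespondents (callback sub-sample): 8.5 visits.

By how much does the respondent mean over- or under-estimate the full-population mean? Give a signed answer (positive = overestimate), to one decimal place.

Nonresponse fraction = 1 − 0.73 = 0.27.
Bias = (nonresponse fraction) × (respondent mean − nonrespondent mean)
     = 0.27 × (1.5 − 8.5) = 0.27 × -7 = -1.89.

-1.9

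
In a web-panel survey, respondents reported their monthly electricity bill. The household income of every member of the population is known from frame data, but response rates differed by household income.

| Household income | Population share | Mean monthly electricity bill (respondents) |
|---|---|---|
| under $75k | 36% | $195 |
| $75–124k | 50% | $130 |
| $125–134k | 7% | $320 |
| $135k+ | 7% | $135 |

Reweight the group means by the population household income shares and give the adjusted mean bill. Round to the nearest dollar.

$167

Reweight to the known household income distribution:
  under $75k: 0.36 × 195 = 70.2
  $75–124k: 0.5 × 130 = 65
  $125–134k: 0.07 × 320 = 22.4
  $135k+: 0.07 × 135 = 9.45
Post-stratified estimate = 167.05 → $167.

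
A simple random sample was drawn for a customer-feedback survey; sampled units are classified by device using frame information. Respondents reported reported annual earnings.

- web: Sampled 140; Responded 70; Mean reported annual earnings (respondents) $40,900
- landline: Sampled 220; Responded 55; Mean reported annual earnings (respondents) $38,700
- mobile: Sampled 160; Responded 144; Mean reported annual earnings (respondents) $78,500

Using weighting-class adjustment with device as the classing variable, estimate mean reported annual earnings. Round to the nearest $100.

$51,500

Class response rates: web 70/140 = 50%, landline 55/220 = 25%, mobile 144/160 = 90%.
Weighting each respondent by the inverse class response rate inflates each class back to its sampled size, so the class weight is n_sampled:
  web: 140 × 40,900 = 5,726,000
  landline: 220 × 38,700 = 8,514,000
  mobile: 160 × 78,500 = 12,560,000
Adjusted estimate = 26,800,000 / 520 = 51538.5 → $51,500.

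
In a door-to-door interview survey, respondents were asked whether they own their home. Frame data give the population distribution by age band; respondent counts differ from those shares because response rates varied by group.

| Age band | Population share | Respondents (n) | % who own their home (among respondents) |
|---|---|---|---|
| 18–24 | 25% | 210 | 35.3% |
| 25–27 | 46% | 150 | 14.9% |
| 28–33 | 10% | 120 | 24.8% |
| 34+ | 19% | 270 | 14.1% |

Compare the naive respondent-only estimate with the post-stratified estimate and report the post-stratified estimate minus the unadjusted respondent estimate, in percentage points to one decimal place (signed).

Without adjustment, the pooled respondent share is:
  (210/750)×35.3 + (150/750)×14.9 + (120/750)×24.8 + (270/750)×14.1 = 21.908%
Post-stratifying to population shares instead:
  0.25×35.3 + 0.46×14.9 + 0.1×24.8 + 0.19×14.1 = 20.838%
Difference = 20.838 − 21.908 = -1.07 pp.

-1.1 percentage points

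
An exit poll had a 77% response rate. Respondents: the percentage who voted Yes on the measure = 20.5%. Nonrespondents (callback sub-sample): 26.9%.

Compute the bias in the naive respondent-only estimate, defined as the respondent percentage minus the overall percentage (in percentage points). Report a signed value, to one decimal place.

Nonresponse fraction = 1 − 0.77 = 0.23.
Bias = (nonresponse fraction) × (respondent percentage − nonrespondent percentage)
     = 0.23 × (20.5 − 26.9) = 0.23 × -6.4 = -1.472.

-1.5 percentage points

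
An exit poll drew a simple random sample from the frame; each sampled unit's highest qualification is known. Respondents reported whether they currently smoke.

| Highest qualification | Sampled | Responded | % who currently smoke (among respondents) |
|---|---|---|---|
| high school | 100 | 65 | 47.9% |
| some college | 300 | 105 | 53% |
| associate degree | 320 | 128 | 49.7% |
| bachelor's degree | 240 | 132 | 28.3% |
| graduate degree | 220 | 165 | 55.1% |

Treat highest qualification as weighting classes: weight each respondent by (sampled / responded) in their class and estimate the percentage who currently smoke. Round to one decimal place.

47.0%

Class response rates: high school 65/100 = 65%, some college 105/300 = 35%, associate degree 128/320 = 40%, bachelor's degree 132/240 = 55%, graduate degree 165/220 = 75%.
Weighting each respondent by the inverse class response rate inflates each class back to its sampled size, so the class weight is n_sampled:
  high school: 100 × 47.9 = 4790
  some college: 300 × 53 = 15,900
  associate degree: 320 × 49.7 = 15,904
  bachelor's degree: 240 × 28.3 = 6792
  graduate degree: 220 × 55.1 = 12,122
Adjusted estimate = 55,508 / 1,180 = 47.0407 → 47.0%.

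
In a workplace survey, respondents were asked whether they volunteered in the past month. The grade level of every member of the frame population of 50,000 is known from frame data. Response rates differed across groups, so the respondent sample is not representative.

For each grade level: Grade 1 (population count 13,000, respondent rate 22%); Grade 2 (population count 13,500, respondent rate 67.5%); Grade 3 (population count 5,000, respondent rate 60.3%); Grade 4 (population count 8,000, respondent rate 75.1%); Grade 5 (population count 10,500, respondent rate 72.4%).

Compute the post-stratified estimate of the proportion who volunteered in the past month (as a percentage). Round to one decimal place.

57.2%

Weight each group's respondent value by its population share:
  Grade 1: (13,000/50,000) × 22 = 5.72
  Grade 2: (13,500/50,000) × 67.5 = 18.225
  Grade 3: (5,000/50,000) × 60.3 = 6.03
  Grade 4: (8,000/50,000) × 75.1 = 12.016
  Grade 5: (10,500/50,000) × 72.4 = 15.204
Post-stratified estimate = 57.195 → 57.2%.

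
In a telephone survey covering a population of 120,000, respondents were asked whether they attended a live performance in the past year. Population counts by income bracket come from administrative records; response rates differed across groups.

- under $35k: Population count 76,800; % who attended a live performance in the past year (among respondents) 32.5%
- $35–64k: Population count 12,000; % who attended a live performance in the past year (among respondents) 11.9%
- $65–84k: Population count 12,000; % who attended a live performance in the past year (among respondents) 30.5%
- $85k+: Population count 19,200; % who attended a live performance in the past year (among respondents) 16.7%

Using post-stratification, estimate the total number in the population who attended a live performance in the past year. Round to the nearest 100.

Estimated count per cell = population count × respondent percentage:
  under $35k: 76,800 × 32.5% = 24,960
  $35–64k: 12,000 × 11.9% = 1428
  $65–84k: 12,000 × 30.5% = 3660
  $85k+: 19,200 × 16.7% = 3206.4
Estimated total = 33254.4 → 33,300.

33,300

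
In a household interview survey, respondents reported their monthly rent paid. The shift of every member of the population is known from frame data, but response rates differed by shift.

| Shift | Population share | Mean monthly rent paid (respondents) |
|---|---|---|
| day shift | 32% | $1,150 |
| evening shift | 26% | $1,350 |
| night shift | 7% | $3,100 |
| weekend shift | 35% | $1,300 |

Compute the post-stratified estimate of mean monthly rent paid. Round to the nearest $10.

Weight each group's respondent value by its population share:
  day shift: 0.32 × 1150 = 368
  evening shift: 0.26 × 1350 = 351
  night shift: 0.07 × 3100 = 217
  weekend shift: 0.35 × 1300 = 455
Post-stratified estimate = 1391 → $1,390.

$1,390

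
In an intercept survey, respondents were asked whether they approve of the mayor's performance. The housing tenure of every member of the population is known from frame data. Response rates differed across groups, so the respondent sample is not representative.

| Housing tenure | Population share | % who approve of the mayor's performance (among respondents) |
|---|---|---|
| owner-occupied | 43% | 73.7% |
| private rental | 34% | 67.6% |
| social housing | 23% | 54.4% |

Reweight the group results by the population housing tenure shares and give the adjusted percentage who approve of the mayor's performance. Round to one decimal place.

Post-stratification weights by population share, not respondent share:
  owner-occupied: 0.43 × 73.7 = 31.691
  private rental: 0.34 × 67.6 = 22.984
  social housing: 0.23 × 54.4 = 12.512
Post-stratified estimate = 67.187 → 67.2%.

67.2%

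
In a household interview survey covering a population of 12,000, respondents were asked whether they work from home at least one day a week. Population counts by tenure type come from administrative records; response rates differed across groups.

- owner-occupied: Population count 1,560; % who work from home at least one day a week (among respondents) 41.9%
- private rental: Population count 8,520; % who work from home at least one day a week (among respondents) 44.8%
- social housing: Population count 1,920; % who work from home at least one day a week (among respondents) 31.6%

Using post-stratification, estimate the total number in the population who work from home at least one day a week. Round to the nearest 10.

5,080

Estimated count per cell = population count × respondent percentage:
  owner-occupied: 1,560 × 41.9% = 653.64
  private rental: 8,520 × 44.8% = 3816.96
  social housing: 1,920 × 31.6% = 606.72
Estimated total = 5077.32 → 5,080.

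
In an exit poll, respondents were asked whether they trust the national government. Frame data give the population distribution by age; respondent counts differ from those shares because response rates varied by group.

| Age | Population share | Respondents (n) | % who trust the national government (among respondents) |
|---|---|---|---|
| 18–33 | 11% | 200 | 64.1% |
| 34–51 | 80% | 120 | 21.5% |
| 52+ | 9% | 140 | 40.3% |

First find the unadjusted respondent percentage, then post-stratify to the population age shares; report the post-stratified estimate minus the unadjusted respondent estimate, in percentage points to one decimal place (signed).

-17.9 percentage points

Unadjusted (pooled respondent) estimate weights by respondent counts:
  (200/460)×64.1 + (120/460)×21.5 + (140/460)×40.3 = 45.7435%
Reweighting by population age shares:
  0.11×64.1 + 0.8×21.5 + 0.09×40.3 = 27.878%
Difference = 27.878 − 45.7435 = -17.8655 pp.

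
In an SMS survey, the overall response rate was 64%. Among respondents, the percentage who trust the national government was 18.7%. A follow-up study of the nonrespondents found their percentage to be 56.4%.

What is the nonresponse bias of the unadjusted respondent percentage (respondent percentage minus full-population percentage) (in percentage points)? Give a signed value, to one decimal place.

Nonresponse fraction = 1 − 0.64 = 0.36.
Bias = (nonresponse fraction) × (respondent percentage − nonrespondent percentage)
     = 0.36 × (18.7 − 56.4) = 0.36 × -37.7 = -13.572.

-13.6 percentage points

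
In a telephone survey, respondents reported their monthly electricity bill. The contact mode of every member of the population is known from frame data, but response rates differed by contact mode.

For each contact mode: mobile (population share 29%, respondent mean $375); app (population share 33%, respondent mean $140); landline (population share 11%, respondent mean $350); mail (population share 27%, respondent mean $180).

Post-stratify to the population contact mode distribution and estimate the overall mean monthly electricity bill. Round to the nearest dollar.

$242

Each cell contributes population-share × respondent value:
  mobile: 0.29 × 375 = 108.75
  app: 0.33 × 140 = 46.2
  landline: 0.11 × 350 = 38.5
  mail: 0.27 × 180 = 48.6
Post-stratified estimate = 242.05 → $242.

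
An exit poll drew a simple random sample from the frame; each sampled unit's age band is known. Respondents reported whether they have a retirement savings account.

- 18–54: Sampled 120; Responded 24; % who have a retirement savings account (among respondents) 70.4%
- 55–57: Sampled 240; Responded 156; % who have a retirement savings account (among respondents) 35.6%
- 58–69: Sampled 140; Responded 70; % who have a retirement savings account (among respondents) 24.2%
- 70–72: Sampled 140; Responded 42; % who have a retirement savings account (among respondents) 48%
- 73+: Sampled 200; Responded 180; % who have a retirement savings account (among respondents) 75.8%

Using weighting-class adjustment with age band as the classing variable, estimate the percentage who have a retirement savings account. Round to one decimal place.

Class response rates: 18–54 24/120 = 20%, 55–57 156/240 = 65%, 58–69 70/140 = 50%, 70–72 42/140 = 30%, 73+ 180/200 = 90%.
With weight = n_sampled/n_responded per class, the weighted class total is n_sampled:
  18–54: 120 × 70.4 = 8448
  55–57: 240 × 35.6 = 8544
  58–69: 140 × 24.2 = 3388
  70–72: 140 × 48 = 6720
  73+: 200 × 75.8 = 15,160
Adjusted estimate = 42,260 / 840 = 50.3095 → 50.3%.

50.3%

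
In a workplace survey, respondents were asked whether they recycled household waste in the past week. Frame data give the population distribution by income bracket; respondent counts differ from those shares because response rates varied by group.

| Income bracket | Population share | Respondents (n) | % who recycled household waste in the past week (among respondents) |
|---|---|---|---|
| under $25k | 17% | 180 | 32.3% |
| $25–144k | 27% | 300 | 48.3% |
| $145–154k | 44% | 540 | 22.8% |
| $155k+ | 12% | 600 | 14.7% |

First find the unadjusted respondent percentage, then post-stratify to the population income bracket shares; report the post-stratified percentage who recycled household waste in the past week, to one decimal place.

30.3%

Unadjusted (pooled respondent) estimate weights by respondent counts:
  (180/1620)×32.3 + (300/1620)×48.3 + (540/1620)×22.8 + (600/1620)×14.7 = 25.5778%
Post-stratified estimate weights by population shares:
  0.17×32.3 + 0.27×48.3 + 0.44×22.8 + 0.12×14.7 = 30.328%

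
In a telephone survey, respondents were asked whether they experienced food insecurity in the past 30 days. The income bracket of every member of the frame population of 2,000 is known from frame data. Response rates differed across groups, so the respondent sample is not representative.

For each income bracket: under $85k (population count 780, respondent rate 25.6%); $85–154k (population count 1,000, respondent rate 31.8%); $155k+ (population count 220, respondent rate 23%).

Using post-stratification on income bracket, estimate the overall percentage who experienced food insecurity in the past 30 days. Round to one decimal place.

Reweight to the known income bracket distribution:
  under $85k: (780/2,000) × 25.6 = 9.984
  $85–154k: (1,000/2,000) × 31.8 = 15.9
  $155k+: (220/2,000) × 23 = 2.53
Post-stratified estimate = 28.414 → 28.4%.

28.4%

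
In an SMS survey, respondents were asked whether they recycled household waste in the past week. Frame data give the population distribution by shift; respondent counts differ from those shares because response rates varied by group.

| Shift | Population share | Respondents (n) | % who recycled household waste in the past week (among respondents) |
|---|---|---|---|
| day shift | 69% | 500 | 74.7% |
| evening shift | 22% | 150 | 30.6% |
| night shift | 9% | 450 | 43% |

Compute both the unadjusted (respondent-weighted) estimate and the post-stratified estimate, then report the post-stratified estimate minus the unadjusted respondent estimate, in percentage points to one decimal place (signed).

Without adjustment, the pooled respondent share is:
  (500/1100)×74.7 + (150/1100)×30.6 + (450/1100)×43 = 55.7182%
Post-stratifying to population shares instead:
  0.69×74.7 + 0.22×30.6 + 0.09×43 = 62.145%
Difference = 62.145 − 55.7182 = 6.4268 pp.

+6.4 percentage points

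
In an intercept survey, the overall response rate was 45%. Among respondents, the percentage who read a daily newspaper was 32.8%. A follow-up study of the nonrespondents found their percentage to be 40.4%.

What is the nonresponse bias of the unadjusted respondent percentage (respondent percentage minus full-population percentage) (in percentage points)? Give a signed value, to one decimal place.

Nonresponse fraction = 1 − 0.45 = 0.55.
Bias = (nonresponse fraction) × (respondent percentage − nonrespondent percentage)
     = 0.55 × (32.8 − 40.4) = 0.55 × -7.6 = -4.18.

-4.2 percentage points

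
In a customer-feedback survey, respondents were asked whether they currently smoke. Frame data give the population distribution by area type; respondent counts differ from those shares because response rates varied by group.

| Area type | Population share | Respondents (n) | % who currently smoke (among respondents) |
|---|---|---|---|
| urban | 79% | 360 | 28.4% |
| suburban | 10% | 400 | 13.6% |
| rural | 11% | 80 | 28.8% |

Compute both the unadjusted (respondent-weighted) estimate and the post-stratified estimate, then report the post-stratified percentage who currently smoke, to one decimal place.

27.0%

Naive respondent-only estimate (weights = respondent counts):
  (360/840)×28.4 + (400/840)×13.6 + (80/840)×28.8 = 21.3905%
Reweighting by population area type shares:
  0.79×28.4 + 0.1×13.6 + 0.11×28.8 = 26.964%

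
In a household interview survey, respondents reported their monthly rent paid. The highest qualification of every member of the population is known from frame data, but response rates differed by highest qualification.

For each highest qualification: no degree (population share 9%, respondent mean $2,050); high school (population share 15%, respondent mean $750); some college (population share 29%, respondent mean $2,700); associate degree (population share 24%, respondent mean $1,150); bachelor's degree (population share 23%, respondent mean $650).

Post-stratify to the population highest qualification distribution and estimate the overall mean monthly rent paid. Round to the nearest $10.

$1,510

Reweight to the known highest qualification distribution:
  no degree: 0.09 × 2050 = 184.5
  high school: 0.15 × 750 = 112.5
  some college: 0.29 × 2700 = 783
  associate degree: 0.24 × 1150 = 276
  bachelor's degree: 0.23 × 650 = 149.5
Post-stratified estimate = 1505.5 → $1,510.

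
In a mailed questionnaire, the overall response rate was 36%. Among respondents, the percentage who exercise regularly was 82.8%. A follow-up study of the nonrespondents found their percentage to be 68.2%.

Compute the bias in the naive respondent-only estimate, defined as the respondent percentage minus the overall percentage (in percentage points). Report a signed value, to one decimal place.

Nonresponse fraction = 1 − 0.36 = 0.64.
Bias = (nonresponse fraction) × (respondent percentage − nonrespondent percentage)
     = 0.64 × (82.8 − 68.2) = 0.64 × 14.6 = 9.344.

+9.3 percentage points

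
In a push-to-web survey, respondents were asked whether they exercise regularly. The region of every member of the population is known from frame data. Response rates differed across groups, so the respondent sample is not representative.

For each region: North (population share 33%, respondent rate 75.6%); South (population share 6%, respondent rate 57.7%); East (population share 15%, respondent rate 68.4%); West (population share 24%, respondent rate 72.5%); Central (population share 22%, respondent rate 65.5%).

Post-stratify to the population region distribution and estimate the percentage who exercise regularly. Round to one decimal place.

70.5%

Post-stratification weights by population share, not respondent share:
  North: 0.33 × 75.6 = 24.948
  South: 0.06 × 57.7 = 3.462
  East: 0.15 × 68.4 = 10.26
  West: 0.24 × 72.5 = 17.4
  Central: 0.22 × 65.5 = 14.41
Post-stratified estimate = 70.48 → 70.5%.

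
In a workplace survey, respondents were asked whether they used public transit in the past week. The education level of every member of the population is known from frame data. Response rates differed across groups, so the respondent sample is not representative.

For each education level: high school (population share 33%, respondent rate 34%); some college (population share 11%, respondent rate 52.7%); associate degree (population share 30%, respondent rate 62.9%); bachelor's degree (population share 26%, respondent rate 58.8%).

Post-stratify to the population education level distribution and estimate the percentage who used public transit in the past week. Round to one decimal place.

51.2%

Reweight to the known education level distribution:
  high school: 0.33 × 34 = 11.22
  some college: 0.11 × 52.7 = 5.797
  associate degree: 0.3 × 62.9 = 18.87
  bachelor's degree: 0.26 × 58.8 = 15.288
Post-stratified estimate = 51.175 → 51.2%.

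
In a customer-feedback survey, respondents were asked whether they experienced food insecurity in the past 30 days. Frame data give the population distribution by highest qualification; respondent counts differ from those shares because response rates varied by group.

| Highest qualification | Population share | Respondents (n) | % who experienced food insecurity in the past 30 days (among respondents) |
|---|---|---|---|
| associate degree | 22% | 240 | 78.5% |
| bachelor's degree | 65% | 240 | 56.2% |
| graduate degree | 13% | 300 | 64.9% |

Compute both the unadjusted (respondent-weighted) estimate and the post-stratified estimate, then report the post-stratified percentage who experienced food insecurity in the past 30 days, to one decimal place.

62.2%

Naive respondent-only estimate (weights = respondent counts):
  (240/780)×78.5 + (240/780)×56.2 + (300/780)×64.9 = 66.4077%
Post-stratified estimate weights by population shares:
  0.22×78.5 + 0.65×56.2 + 0.13×64.9 = 62.237%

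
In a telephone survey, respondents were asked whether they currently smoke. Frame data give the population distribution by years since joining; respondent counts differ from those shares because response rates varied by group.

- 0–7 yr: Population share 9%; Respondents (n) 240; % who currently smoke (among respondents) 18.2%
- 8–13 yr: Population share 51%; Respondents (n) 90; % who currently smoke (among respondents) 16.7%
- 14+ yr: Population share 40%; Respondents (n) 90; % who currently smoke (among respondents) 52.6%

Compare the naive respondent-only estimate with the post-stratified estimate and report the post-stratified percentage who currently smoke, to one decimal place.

31.2%

Unadjusted (pooled respondent) estimate weights by respondent counts:
  (240/420)×18.2 + (90/420)×16.7 + (90/420)×52.6 = 25.25%
Post-stratified estimate weights by population shares:
  0.09×18.2 + 0.51×16.7 + 0.4×52.6 = 31.195%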